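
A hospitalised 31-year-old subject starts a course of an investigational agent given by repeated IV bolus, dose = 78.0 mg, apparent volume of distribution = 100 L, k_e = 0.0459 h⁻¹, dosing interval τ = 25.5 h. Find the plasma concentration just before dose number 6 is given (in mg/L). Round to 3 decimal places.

C₀ per dose = Dose / Vd = 78.0 / 100 = 0.7800 mg/L
Fraction remaining after one interval: r = e^(−kτ) = e^(−0.04590 × 25.5) = 0.3102
Before dose 6, 5 doses have been given (aged 1τ, 2τ, 3τ, 4τ, 5τ).
C_trough = C₀ × (r + r² + … + r^5) = C₀ × r(1−r^5)/(1−r)
        = 0.7800 × 0.3102 × (1 − 0.002872) / (1 − 0.3102) = 0.3498 mg/L

0.350 mg/L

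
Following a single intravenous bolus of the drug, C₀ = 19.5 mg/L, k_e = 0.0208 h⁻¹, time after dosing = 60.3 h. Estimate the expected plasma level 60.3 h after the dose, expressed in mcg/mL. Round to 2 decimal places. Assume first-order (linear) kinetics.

C = C₀ · e^(−k·t) = 19.50 × e^(−0.02080 × 60.3)
  = 19.50 × 0.2853 = 5.563 mg/L
(5.563 mg/L = 5.563 mcg/mL)

5.56 mcg/mL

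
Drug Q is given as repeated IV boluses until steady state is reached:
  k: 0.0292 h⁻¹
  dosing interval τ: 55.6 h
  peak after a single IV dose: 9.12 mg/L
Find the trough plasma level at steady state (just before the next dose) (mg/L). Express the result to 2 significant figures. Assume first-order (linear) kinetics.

2.2 mg/L

e^(−kτ) = e^(−0.02920 × 55.6) = 0.1972
Accumulation ratio R = 1 / (1 − e^(−kτ)) = 1 / (1 − 0.1972) = 1.246
Steady-state trough = C₀ × R × e^(−kτ) = 9.12 × 1.246 × 0.1972 = 2.241 mg/L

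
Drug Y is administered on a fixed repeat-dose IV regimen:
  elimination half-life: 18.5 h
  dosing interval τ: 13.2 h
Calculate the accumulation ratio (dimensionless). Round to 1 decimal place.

2.6

k = ln2 / t½ = 0.693147 / 18.5 = 0.03747 h⁻¹
e^(−kτ) = e^(−0.03747 × 13.2) = 0.6098
Accumulation ratio R = 1 / (1 − e^(−kτ)) = 1 / (1 − 0.6098) = 2.563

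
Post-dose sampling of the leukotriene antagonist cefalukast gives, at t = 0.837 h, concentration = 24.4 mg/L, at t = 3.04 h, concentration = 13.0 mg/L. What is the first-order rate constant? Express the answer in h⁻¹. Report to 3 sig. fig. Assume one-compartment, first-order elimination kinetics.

0.286 h⁻¹

k = ln(C₁/C₂) / (t₂ − t₁) = ln(24.4/13.0) / (3.04 − 0.837)
  = 0.6296 / 2.203 = 0.2858 h⁻¹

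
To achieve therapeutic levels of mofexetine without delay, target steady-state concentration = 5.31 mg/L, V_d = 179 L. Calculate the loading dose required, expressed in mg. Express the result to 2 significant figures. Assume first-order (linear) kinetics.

950 mg

LD = Css × Vd = 5.31 × 179 = 950.5 mg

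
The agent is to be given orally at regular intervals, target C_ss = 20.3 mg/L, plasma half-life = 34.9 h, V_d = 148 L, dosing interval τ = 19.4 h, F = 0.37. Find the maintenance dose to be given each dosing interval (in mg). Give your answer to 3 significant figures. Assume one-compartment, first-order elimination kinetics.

3130 mg

k = ln2 / t½ = 0.693147 / 34.9 = 0.01986 h⁻¹
CL = k × Vd = 0.01986 × 148 = 2.939 L/h
At steady state, F × (Dose/τ) = Css × CL.
Dose = Css × CL × τ / F = 20.3 × 2.939 × 19.4 / 0.37 = 3128 mg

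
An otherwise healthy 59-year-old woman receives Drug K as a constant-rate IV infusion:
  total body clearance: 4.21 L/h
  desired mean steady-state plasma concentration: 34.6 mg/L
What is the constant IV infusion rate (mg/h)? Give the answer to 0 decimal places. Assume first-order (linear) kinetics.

At steady state, infusion rate R₀ = Css × CL = 34.6 × 4.210 = 145.7 mg/h

146 mg/h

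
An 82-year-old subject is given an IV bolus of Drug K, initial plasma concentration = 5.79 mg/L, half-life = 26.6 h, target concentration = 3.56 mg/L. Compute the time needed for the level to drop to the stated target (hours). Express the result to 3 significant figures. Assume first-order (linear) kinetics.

k = ln2 / t½ = 0.693147 / 26.6 = 0.02606 h⁻¹
t = ln(C₀ / C) / k = ln(5.790 / 3.56) / 0.02606
  = ln(1.626) / 0.02606 = 0.4861 / 0.02606 = 18.65 h

18.7 h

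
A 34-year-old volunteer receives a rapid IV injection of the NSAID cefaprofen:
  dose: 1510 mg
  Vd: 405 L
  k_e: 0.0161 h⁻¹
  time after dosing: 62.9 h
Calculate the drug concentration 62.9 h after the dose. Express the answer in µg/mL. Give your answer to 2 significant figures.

1.4 µg/mL

C₀ = Dose / Vd = 1510 / 405 = 3.728 mg/L
C = C₀ · e^(−k·t) = 3.728 × e^(−0.01610 × 62.9)
  = 3.728 × 0.3632 = 1.354 mg/L
(1.354 mg/L = 1.354 µg/mL)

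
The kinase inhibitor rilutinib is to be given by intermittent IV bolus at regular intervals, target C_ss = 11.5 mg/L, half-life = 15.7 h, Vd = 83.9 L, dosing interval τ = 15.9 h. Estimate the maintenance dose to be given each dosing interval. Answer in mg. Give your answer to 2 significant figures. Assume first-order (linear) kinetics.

680 mg

k = ln2 / t½ = 0.693147 / 15.7 = 0.04415 h⁻¹
CL = k × Vd = 0.04415 × 83.9 = 3.704 L/h
At steady state, Dose/τ = Css × CL.
Dose = Css × CL × τ = 11.5 × 3.704 × 15.9 = 677.3 mg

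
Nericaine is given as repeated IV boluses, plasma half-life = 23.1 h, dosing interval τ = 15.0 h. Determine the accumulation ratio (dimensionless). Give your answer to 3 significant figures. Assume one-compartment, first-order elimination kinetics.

2.76

k = ln2 / t½ = 0.693147 / 23.1 = 0.03001 h⁻¹
e^(−kτ) = e^(−0.03001 × 15.0) = 0.6375
Accumulation ratio R = 1 / (1 − e^(−kτ)) = 1 / (1 − 0.6375) = 2.759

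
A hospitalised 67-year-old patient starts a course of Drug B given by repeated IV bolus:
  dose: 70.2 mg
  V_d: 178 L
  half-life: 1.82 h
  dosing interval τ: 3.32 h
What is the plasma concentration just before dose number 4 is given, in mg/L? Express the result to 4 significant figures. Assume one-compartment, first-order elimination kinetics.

C₀ per dose = Dose / Vd = 70.2 / 178 = 0.3944 mg/L
k = ln2 / t½ = 0.693147 / 1.82 = 0.3809 h⁻¹
Fraction remaining after one interval: r = e^(−kτ) = e^(−0.3809 × 3.32) = 0.2824
Before dose 4, 3 doses have been given (aged 1τ, 2τ, 3τ).
C_trough = C₀ × (r + r² + … + r^3) = C₀ × r(1−r^3)/(1−r)
        = 0.3944 × 0.2824 × (1 − 0.02252) / (1 − 0.2824) = 0.1517 mg/L

0.1517 mg/L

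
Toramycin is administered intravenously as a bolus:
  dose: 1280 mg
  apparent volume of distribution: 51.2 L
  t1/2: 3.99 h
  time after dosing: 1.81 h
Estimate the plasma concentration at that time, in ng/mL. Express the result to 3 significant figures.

C₀ = Dose / Vd = 1280 / 51.2 = 25.00 mg/L
k = ln2 / t½ = 0.693147 / 3.99 = 0.1737 h⁻¹
C = C₀ · e^(−k·t) = 25.00 × e^(−0.1737 × 1.81)
  = 25.00 × 0.7302 = 18.26 mg/L
Convert: 18.26 mg/L × 1000 = 18260 ng/mL

18300 ng/mL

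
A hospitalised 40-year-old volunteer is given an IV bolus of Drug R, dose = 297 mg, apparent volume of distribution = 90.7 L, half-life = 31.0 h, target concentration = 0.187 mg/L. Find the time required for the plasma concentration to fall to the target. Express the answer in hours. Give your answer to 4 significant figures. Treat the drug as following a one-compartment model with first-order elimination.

C₀ = Dose / Vd = 297.0 / 90.7 = 3.275 mg/L
k = ln2 / t½ = 0.693147 / 31.0 = 0.02236 h⁻¹
t = ln(C₀ / C) / k = ln(3.275 / 0.187) / 0.02236
  = ln(17.51) / 0.02236 = 2.863 / 0.02236 = 128.0 h

128.0 h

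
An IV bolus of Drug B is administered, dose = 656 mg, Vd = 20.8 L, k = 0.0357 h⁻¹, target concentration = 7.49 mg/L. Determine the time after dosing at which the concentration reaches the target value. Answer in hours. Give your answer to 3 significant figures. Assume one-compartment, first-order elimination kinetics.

40.3 h

C₀ = Dose / Vd = 656.0 / 20.8 = 31.54 mg/L
t = ln(C₀ / C) / k = ln(31.54 / 7.49) / 0.03570
  = ln(4.211) / 0.03570 = 1.438 / 0.03570 = 40.28 h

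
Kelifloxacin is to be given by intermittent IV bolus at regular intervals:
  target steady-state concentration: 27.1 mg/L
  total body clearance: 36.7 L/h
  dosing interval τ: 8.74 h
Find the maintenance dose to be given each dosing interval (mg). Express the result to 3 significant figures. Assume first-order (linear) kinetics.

8690 mg

At steady state, Dose/τ = Css × CL.
Dose = Css × CL × τ = 27.1 × 36.70 × 8.74 = 8693 mg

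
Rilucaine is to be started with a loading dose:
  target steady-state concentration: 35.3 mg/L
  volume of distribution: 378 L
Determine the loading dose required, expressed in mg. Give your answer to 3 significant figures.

13300 mg

LD = Css × Vd = 35.3 × 378 = 13340 mg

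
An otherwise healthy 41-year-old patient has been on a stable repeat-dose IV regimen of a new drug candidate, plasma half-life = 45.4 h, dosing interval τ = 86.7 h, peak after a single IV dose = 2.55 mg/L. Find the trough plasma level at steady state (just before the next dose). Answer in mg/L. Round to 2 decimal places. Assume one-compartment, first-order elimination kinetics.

0.92 mg/L

k = ln2 / t½ = 0.693147 / 45.4 = 0.01527 h⁻¹
e^(−kτ) = e^(−0.01527 × 86.7) = 0.2661
Accumulation ratio R = 1 / (1 − e^(−kτ)) = 1 / (1 − 0.2661) = 1.363
Steady-state trough = C₀ × R × e^(−kτ) = 2.55 × 1.363 × 0.2661 = 0.9249 mg/L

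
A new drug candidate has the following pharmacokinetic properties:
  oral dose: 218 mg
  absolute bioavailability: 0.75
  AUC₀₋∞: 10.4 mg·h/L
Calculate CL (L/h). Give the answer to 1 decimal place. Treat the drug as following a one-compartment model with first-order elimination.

15.7 L/h

CL = F·Dose / AUC = 0.75 × 218 / 10.4 = 15.72 L/h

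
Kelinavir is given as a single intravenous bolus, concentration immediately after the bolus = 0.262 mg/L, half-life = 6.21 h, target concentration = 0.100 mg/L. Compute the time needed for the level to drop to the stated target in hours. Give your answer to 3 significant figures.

8.63 h

k = ln2 / t½ = 0.693147 / 6.21 = 0.1116 h⁻¹
t = ln(C₀ / C) / k = ln(0.2620 / 0.100) / 0.1116
  = ln(2.620) / 0.1116 = 0.9632 / 0.1116 = 8.631 h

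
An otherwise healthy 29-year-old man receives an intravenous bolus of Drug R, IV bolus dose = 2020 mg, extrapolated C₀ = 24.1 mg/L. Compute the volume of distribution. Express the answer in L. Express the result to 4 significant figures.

Vd = Dose / C₀ = 2020 / 24.1 = 83.82 L

83.82 L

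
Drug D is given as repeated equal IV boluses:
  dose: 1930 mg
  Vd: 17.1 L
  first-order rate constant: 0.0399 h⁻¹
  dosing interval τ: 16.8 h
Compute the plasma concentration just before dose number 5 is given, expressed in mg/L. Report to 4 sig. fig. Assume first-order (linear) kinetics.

C₀ per dose = Dose / Vd = 1930 / 17.1 = 112.9 mg/L
Fraction remaining after one interval: r = e^(−kτ) = e^(−0.03990 × 16.8) = 0.5115
Before dose 5, 4 doses have been given (aged 1τ, 2τ, 3τ, 4τ).
C_trough = C₀ × (r + r² + … + r^4) = C₀ × r(1−r^4)/(1−r)
        = 112.9 × 0.5115 × (1 − 0.06845) / (1 − 0.5115) = 110.1 mg/L

110.1 mg/L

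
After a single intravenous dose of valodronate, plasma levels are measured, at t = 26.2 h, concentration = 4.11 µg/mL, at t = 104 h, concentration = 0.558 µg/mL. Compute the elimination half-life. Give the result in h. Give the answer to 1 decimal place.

27.0 h

k = ln(C₁/C₂) / (t₂ − t₁) = ln(4.11/0.558) / (104 − 26.2)
  = 1.997 / 77.80 = 0.02567 h⁻¹
t½ = ln2 / k = 0.693147 / 0.02567 = 27.00 h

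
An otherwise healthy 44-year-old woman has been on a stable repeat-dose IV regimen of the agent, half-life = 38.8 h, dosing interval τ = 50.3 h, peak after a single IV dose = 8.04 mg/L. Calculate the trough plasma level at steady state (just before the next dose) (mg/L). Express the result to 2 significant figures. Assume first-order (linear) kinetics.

k = ln2 / t½ = 0.693147 / 38.8 = 0.01786 h⁻¹
e^(−kτ) = e^(−0.01786 × 50.3) = 0.4072
Accumulation ratio R = 1 / (1 − e^(−kτ)) = 1 / (1 − 0.4072) = 1.687
Steady-state trough = C₀ × R × e^(−kτ) = 8.04 × 1.687 × 0.4072 = 5.523 mg/L

5.5 mg/L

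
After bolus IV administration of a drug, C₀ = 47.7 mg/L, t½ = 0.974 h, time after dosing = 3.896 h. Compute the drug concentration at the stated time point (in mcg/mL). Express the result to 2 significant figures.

k = ln2 / t½ = 0.693147 / 0.974 = 0.7116 h⁻¹
t / t½ = 3.896 / 0.974 = 4 half-lives
C = C₀ × (1/2)^4 = 47.70 × 0.06250 = 2.981 mg/L
(2.981 mg/L = 2.981 mcg/mL)

3.0 mcg/mL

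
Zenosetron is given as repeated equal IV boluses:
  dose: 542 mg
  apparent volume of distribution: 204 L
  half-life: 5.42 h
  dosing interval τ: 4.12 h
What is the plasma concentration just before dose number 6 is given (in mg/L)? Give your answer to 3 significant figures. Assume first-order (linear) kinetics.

C₀ per dose = Dose / Vd = 542 / 204 = 2.657 mg/L
k = ln2 / t½ = 0.693147 / 5.42 = 0.1279 h⁻¹
Fraction remaining after one interval: r = e^(−kτ) = e^(−0.1279 × 4.12) = 0.5904
Before dose 6, 5 doses have been given (aged 1τ, 2τ, 3τ, 4τ, 5τ).
C_trough = C₀ × (r + r² + … + r^5) = C₀ × r(1−r^5)/(1−r)
        = 2.657 × 0.5904 × (1 − 0.07174) / (1 − 0.5904) = 3.555 mg/L

3.56 mg/L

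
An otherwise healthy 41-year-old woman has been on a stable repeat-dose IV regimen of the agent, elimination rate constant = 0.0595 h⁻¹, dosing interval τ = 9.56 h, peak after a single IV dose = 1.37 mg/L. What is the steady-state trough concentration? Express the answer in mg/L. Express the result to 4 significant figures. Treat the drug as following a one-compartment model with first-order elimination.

1.788 mg/L

e^(−kτ) = e^(−0.05950 × 9.56) = 0.5662
Accumulation ratio R = 1 / (1 − e^(−kτ)) = 1 / (1 − 0.5662) = 2.305
Steady-state trough = C₀ × R × e^(−kτ) = 1.37 × 2.305 × 0.5662 = 1.788 mg/L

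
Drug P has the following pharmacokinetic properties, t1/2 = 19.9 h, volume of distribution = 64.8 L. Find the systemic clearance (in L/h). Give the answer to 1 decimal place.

2.3 L/h

k = ln2 / t½ = 0.693147 / 19.9 = 0.03483 h⁻¹
CL = k × Vd = 0.03483 × 64.8 = 2.257 L/h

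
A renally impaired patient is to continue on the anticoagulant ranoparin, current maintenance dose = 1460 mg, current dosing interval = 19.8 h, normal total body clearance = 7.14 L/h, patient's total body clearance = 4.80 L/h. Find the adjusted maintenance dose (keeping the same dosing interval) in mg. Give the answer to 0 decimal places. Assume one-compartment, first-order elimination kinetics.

To keep the same average steady-state level, dosing rate must scale with clearance.
CL ratio = 4.80 / 7.14 = 0.6723
New dose (same interval) = 1460 × 0.6723 = 981.6 mg

982 mg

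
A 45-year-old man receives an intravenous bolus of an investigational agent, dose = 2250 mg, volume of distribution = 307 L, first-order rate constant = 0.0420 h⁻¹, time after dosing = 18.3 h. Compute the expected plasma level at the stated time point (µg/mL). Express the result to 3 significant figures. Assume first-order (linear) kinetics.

3.40 µg/mL

C₀ = Dose / Vd = 2250 / 307 = 7.329 mg/L
C = C₀ · e^(−k·t) = 7.329 × e^(−0.04200 × 18.3)
  = 7.329 × 0.4637 = 3.398 mg/L
(3.398 mg/L = 3.398 µg/mL)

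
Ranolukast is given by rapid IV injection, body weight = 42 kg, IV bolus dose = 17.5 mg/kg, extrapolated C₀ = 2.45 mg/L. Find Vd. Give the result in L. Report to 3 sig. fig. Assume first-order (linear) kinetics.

300 L

Dose = 17.5 × 42 = 735.0 mg
Vd = Dose / C₀ = 735.0 / 2.45 = 300.0 L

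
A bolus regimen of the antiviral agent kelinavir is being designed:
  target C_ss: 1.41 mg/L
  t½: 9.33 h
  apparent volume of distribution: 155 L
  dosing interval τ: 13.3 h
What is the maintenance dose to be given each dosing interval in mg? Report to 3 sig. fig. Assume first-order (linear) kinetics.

k = ln2 / t½ = 0.693147 / 9.33 = 0.07429 h⁻¹
CL = k × Vd = 0.07429 × 155 = 11.51 L/h
At steady state, Dose/τ = Css × CL.
Dose = Css × CL × τ = 1.41 × 11.51 × 13.3 = 215.8 mg

216 mg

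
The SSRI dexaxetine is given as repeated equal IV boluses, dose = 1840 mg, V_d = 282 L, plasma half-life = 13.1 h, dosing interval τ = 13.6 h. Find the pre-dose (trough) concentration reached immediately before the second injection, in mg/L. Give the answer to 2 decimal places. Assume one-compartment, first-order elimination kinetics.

C₀ per dose = Dose / Vd = 1840 / 282 = 6.525 mg/L
k = ln2 / t½ = 0.693147 / 13.1 = 0.05291 h⁻¹
Fraction remaining after one interval: r = e^(−kτ) = e^(−0.05291 × 13.6) = 0.4870
Before dose 2, 1 dose has been given (aged 1τ).
C_trough = C₀ × r = 6.525 × 0.4870 = 3.178 mg/L

3.18 mg/L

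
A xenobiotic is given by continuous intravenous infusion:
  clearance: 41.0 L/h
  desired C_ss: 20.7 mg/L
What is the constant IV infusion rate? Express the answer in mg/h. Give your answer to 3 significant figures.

849 mg/h

At steady state, infusion rate R₀ = Css × CL = 20.7 × 41.00 = 848.7 mg/h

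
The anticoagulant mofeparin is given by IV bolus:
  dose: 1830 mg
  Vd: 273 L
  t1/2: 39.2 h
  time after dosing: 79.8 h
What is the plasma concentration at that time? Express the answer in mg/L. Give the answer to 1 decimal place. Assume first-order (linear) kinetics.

1.6 mg/L

C₀ = Dose / Vd = 1830 / 273 = 6.703 mg/L
k = ln2 / t½ = 0.693147 / 39.2 = 0.01768 h⁻¹
C = C₀ · e^(−k·t) = 6.703 × e^(−0.01768 × 79.8)
  = 6.703 × 0.2439 = 1.635 mg/L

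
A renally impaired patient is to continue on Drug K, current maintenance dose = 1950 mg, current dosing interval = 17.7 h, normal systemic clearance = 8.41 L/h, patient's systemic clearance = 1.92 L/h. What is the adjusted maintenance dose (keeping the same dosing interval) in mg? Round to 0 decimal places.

445 mg

To keep the same average steady-state level, dosing rate must scale with clearance.
CL ratio = 1.92 / 8.41 = 0.2283
New dose (same interval) = 1950 × 0.2283 = 445.2 mg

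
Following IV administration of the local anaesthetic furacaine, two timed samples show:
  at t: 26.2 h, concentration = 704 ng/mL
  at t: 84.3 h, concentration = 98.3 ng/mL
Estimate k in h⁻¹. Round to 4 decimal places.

k = ln(C₁/C₂) / (t₂ − t₁) = ln(704/98.3) / (84.3 − 26.2)
  = 1.969 / 58.10 = 0.03389 h⁻¹

0.0339 h⁻¹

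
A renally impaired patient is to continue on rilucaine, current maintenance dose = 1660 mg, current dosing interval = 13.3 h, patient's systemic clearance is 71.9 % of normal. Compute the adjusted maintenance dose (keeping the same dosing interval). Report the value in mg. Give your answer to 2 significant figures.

To keep the same average steady-state level, dosing rate must scale with clearance.
CL ratio = 71.9 / 100 = 0.7190
New dose (same interval) = 1660 × 0.7190 = 1194 mg

1200 mg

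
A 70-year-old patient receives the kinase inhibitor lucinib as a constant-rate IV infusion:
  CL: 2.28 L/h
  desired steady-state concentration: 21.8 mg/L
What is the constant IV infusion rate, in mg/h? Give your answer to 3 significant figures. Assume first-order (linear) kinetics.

At steady state, infusion rate R₀ = Css × CL = 21.8 × 2.280 = 49.70 mg/h

49.7 mg/h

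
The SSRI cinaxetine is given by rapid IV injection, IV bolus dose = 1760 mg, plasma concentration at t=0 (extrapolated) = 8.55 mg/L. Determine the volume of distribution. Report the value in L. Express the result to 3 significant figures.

Vd = Dose / C₀ = 1760 / 8.55 = 205.8 L

206 L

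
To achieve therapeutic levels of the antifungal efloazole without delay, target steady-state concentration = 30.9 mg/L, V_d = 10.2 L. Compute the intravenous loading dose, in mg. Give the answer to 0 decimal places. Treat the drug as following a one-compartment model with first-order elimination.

315 mg

LD = Css × Vd = 30.9 × 10.2 = 315.2 mg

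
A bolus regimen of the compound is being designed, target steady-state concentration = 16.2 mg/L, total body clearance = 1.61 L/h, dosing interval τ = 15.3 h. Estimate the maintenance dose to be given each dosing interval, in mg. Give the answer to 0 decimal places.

At steady state, Dose/τ = Css × CL.
Dose = Css × CL × τ = 16.2 × 1.610 × 15.3 = 399.1 mg

399 mg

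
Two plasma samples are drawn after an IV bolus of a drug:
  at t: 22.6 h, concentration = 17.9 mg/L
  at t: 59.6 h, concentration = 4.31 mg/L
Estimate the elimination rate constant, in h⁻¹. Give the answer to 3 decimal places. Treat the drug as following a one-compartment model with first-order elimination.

k = ln(C₁/C₂) / (t₂ − t₁) = ln(17.9/4.31) / (59.6 − 22.6)
  = 1.424 / 37.00 = 0.03849 h⁻¹

0.038 h⁻¹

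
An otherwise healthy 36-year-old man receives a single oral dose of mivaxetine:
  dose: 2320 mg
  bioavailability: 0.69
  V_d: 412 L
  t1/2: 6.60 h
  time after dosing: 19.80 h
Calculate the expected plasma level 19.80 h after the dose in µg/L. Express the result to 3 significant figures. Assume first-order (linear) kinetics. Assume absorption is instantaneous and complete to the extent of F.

Amount reaching circulation = F × Dose = 0.69 × 2320 = 1601 mg
C₀ = F·Dose / Vd = 1601 / 412 = 3.886 mg/L
k = ln2 / t½ = 0.693147 / 6.60 = 0.1050 h⁻¹
t / t½ = 19.80 / 6.60 = 3 half-lives
C = C₀ × (1/2)^3 = 3.886 × 0.1250 = 0.4858 mg/L
Convert: 0.4858 mg/L × 1000 = 485.8 µg/L

486 µg/L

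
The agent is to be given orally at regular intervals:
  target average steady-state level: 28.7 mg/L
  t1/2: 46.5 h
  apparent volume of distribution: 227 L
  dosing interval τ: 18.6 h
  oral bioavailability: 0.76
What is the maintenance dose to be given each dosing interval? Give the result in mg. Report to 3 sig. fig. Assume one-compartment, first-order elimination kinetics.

2380 mg

k = ln2 / t½ = 0.693147 / 46.5 = 0.01491 h⁻¹
CL = k × Vd = 0.01491 × 227 = 3.385 L/h
At steady state, F × (Dose/τ) = Css × CL.
Dose = Css × CL × τ / F = 28.7 × 3.385 × 18.6 / 0.76 = 2378 mg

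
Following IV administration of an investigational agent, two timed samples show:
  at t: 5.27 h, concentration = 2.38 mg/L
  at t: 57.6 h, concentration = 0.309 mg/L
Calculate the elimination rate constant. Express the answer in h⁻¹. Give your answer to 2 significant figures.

k = ln(C₁/C₂) / (t₂ − t₁) = ln(2.38/0.309) / (57.6 − 5.27)
  = 2.042 / 52.33 = 0.03902 h⁻¹

0.039 h⁻¹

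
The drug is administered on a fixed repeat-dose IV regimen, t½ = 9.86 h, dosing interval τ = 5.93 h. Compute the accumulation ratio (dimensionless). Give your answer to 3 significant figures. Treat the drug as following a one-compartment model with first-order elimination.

k = ln2 / t½ = 0.693147 / 9.86 = 0.07030 h⁻¹
e^(−kτ) = e^(−0.07030 × 5.93) = 0.6591
Accumulation ratio R = 1 / (1 − e^(−kτ)) = 1 / (1 − 0.6591) = 2.933

2.93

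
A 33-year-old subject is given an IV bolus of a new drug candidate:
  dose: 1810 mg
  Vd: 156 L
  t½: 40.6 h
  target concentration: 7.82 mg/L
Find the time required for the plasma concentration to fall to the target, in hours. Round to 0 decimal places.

23 h

C₀ = Dose / Vd = 1810 / 156 = 11.60 mg/L
k = ln2 / t½ = 0.693147 / 40.6 = 0.01707 h⁻¹
t = ln(C₀ / C) / k = ln(11.60 / 7.82) / 0.01707
  = ln(1.483) / 0.01707 = 0.3941 / 0.01707 = 23.09 h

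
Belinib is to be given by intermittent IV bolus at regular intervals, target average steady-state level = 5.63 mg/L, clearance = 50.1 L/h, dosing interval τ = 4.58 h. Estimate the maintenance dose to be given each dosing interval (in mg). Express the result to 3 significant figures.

1290 mg

At steady state, Dose/τ = Css × CL.
Dose = Css × CL × τ = 5.63 × 50.10 × 4.58 = 1292 mg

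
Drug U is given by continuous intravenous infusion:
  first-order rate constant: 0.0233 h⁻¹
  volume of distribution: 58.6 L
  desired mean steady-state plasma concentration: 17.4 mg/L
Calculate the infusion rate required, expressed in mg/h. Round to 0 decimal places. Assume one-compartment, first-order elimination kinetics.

CL = k × Vd = 0.02330 × 58.6 = 1.365 L/h
At steady state, infusion rate R₀ = Css × CL = 17.4 × 1.365 = 23.75 mg/h

24 mg/h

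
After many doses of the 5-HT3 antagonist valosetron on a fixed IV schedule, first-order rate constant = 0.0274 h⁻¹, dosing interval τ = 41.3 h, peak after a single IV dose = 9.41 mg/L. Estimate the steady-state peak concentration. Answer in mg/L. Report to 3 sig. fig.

e^(−kτ) = e^(−0.02740 × 41.3) = 0.3225
Accumulation ratio R = 1 / (1 − e^(−kτ)) = 1 / (1 − 0.3225) = 1.476
Steady-state peak = C₀ × R = 9.41 × 1.476 = 13.89 mg/L

13.9 mg/L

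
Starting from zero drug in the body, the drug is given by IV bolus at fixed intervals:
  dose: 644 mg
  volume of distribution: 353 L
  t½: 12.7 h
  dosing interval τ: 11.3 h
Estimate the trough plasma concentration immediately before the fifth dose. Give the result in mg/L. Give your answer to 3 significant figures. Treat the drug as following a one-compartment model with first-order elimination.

1.96 mg/L

C₀ per dose = Dose / Vd = 644 / 353 = 1.824 mg/L
k = ln2 / t½ = 0.693147 / 12.7 = 0.05458 h⁻¹
Fraction remaining after one interval: r = e^(−kτ) = e^(−0.05458 × 11.3) = 0.5397
Before dose 5, 4 doses have been given (aged 1τ, 2τ, 3τ, 4τ).
C_trough = C₀ × (r + r² + … + r^4) = C₀ × r(1−r^4)/(1−r)
        = 1.824 × 0.5397 × (1 − 0.08484) / (1 − 0.5397) = 1.957 mg/L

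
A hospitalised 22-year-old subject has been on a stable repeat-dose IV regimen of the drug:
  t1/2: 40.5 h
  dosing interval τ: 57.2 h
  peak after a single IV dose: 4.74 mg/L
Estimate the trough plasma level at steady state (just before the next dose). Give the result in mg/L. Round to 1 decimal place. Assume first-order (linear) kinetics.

2.9 mg/L

k = ln2 / t½ = 0.693147 / 40.5 = 0.01711 h⁻¹
e^(−kτ) = e^(−0.01711 × 57.2) = 0.3758
Accumulation ratio R = 1 / (1 − e^(−kτ)) = 1 / (1 − 0.3758) = 1.602
Steady-state trough = C₀ × R × e^(−kτ) = 4.74 × 1.602 × 0.3758 = 2.854 mg/L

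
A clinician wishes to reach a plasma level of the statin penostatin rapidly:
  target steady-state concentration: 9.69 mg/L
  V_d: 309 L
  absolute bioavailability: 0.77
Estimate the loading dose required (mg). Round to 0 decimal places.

LD = Css × Vd / F = 9.69 × 309 / 0.77 = 3889 mg

3889 mg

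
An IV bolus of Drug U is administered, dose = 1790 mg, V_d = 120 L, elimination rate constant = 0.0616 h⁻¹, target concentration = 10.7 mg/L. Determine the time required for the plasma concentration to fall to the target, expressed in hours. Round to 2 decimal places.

5.39 h

C₀ = Dose / Vd = 1790 / 120 = 14.92 mg/L
t = ln(C₀ / C) / k = ln(14.92 / 10.7) / 0.06160
  = ln(1.394) / 0.06160 = 0.3322 / 0.06160 = 5.393 h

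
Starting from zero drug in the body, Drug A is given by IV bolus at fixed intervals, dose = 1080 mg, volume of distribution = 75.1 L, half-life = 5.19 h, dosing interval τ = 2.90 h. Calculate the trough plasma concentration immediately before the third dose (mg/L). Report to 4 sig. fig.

16.39 mg/L

C₀ per dose = Dose / Vd = 1080 / 75.1 = 14.38 mg/L
k = ln2 / t½ = 0.693147 / 5.19 = 0.1336 h⁻¹
Fraction remaining after one interval: r = e^(−kτ) = e^(−0.1336 × 2.90) = 0.6788
Before dose 3, 2 doses have been given (aged 1τ, 2τ).
C_trough = C₀ × (r + r²) = 14.38 × (0.6788 + 0.4608) = 16.39 mg/L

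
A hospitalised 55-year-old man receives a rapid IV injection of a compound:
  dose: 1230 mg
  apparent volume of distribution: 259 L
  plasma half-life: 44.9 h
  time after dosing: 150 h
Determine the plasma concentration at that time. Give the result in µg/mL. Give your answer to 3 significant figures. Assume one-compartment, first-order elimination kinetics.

0.469 µg/mL

C₀ = Dose / Vd = 1230 / 259 = 4.749 mg/L
k = ln2 / t½ = 0.693147 / 44.9 = 0.01544 h⁻¹
C = C₀ · e^(−k·t) = 4.749 × e^(−0.01544 × 150)
  = 4.749 × 0.09867 = 0.4686 mg/L
(0.4686 mg/L = 0.4686 µg/mL)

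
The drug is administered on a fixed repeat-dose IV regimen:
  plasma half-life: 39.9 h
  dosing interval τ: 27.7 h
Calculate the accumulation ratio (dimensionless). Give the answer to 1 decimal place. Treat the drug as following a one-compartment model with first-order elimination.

k = ln2 / t½ = 0.693147 / 39.9 = 0.01737 h⁻¹
e^(−kτ) = e^(−0.01737 × 27.7) = 0.6181
Accumulation ratio R = 1 / (1 − e^(−kτ)) = 1 / (1 − 0.6181) = 2.618

2.6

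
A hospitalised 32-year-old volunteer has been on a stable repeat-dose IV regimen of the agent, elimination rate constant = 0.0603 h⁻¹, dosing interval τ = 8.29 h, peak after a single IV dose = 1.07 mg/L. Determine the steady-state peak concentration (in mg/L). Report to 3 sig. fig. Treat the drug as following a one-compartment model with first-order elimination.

2.72 mg/L

e^(−kτ) = e^(−0.06030 × 8.29) = 0.6066
Accumulation ratio R = 1 / (1 − e^(−kτ)) = 1 / (1 − 0.6066) = 2.542
Steady-state peak = C₀ × R = 1.07 × 2.542 = 2.720 mg/L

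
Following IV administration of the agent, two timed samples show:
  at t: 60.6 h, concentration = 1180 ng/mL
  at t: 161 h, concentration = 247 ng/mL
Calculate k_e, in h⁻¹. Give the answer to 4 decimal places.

k = ln(C₁/C₂) / (t₂ − t₁) = ln(1180/247) / (161 − 60.6)
  = 1.564 / 100.4 = 0.01558 h⁻¹

0.0156 h⁻¹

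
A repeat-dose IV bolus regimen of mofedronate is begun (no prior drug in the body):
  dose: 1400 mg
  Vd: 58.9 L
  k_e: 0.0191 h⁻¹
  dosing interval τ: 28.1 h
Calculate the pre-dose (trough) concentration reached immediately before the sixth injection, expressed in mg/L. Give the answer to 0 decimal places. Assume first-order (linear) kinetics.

31 mg/L

C₀ per dose = Dose / Vd = 1400 / 58.9 = 23.77 mg/L
Fraction remaining after one interval: r = e^(−kτ) = e^(−0.01910 × 28.1) = 0.5847
Before dose 6, 5 doses have been given (aged 1τ, 2τ, 3τ, 4τ, 5τ).
C_trough = C₀ × (r + r² + … + r^5) = C₀ × r(1−r^5)/(1−r)
        = 23.77 × 0.5847 × (1 − 0.06834) / (1 − 0.5847) = 31.18 mg/L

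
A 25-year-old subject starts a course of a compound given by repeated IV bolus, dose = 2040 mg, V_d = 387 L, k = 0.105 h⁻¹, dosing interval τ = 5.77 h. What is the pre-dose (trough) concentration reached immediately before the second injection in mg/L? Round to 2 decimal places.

C₀ per dose = Dose / Vd = 2040 / 387 = 5.271 mg/L
Fraction remaining after one interval: r = e^(−kτ) = e^(−0.1050 × 5.77) = 0.5456
Before dose 2, 1 dose has been given (aged 1τ).
C_trough = C₀ × r = 5.271 × 0.5456 = 2.876 mg/L

2.88 mg/L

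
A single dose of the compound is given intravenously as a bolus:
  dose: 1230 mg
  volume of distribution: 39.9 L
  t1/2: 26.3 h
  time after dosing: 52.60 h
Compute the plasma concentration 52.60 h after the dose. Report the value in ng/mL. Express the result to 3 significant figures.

7710 ng/mL

C₀ = Dose / Vd = 1230 / 39.9 = 30.83 mg/L
k = ln2 / t½ = 0.693147 / 26.3 = 0.02636 h⁻¹
t / t½ = 52.60 / 26.3 = 2 half-lives
C = C₀ × (1/2)^2 = 30.83 × 0.2500 = 7.708 mg/L
Convert: 7.708 mg/L × 1000 = 7708 ng/mL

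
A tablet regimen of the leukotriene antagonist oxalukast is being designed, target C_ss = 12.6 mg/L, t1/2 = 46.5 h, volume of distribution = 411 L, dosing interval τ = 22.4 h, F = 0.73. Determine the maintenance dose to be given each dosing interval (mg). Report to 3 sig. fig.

k = ln2 / t½ = 0.693147 / 46.5 = 0.01491 h⁻¹
CL = k × Vd = 0.01491 × 411 = 6.128 L/h
At steady state, F × (Dose/τ) = Css × CL.
Dose = Css × CL × τ / F = 12.6 × 6.128 × 22.4 / 0.73 = 2369 mg

2370 mg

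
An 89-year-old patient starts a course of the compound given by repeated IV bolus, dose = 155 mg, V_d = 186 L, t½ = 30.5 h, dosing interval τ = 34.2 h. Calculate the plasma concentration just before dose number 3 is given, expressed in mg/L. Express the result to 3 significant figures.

C₀ per dose = Dose / Vd = 155 / 186 = 0.8333 mg/L
k = ln2 / t½ = 0.693147 / 30.5 = 0.02273 h⁻¹
Fraction remaining after one interval: r = e^(−kτ) = e^(−0.02273 × 34.2) = 0.4596
Before dose 3, 2 doses have been given (aged 1τ, 2τ).
C_trough = C₀ × (r + r²) = 0.8333 × (0.4596 + 0.2112) = 0.5590 mg/L

0.559 mg/L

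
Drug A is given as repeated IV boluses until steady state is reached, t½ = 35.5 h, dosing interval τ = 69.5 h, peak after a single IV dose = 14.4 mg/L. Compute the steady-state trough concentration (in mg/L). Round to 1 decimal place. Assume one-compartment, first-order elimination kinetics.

k = ln2 / t½ = 0.693147 / 35.5 = 0.01953 h⁻¹
e^(−kτ) = e^(−0.01953 × 69.5) = 0.2573
Accumulation ratio R = 1 / (1 − e^(−kτ)) = 1 / (1 − 0.2573) = 1.346
Steady-state trough = C₀ × R × e^(−kτ) = 14.4 × 1.346 × 0.2573 = 4.987 mg/L

5.0 mg/L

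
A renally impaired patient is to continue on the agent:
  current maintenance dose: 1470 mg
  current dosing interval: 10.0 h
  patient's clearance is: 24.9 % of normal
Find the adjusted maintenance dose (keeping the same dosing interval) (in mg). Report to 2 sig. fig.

To keep the same average steady-state level, dosing rate must scale with clearance.
CL ratio = 24.9 / 100 = 0.2490
New dose (same interval) = 1470 × 0.2490 = 366.0 mg

370 mg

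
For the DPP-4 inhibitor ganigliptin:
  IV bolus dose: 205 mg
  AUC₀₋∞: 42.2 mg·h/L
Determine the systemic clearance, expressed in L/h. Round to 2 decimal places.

CL = Dose / AUC = 205 / 42.2 = 4.858 L/h

4.86 L/h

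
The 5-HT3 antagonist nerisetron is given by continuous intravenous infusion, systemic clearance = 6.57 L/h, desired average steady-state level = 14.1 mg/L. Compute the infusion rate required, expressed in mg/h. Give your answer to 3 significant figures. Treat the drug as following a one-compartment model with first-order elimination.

At steady state, infusion rate R₀ = Css × CL = 14.1 × 6.570 = 92.64 mg/h

92.6 mg/h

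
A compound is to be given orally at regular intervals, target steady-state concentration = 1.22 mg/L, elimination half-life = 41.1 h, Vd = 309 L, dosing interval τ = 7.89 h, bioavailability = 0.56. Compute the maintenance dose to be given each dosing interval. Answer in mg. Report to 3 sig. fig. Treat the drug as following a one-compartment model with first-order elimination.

k = ln2 / t½ = 0.693147 / 41.1 = 0.01686 h⁻¹
CL = k × Vd = 0.01686 × 309 = 5.210 L/h
At steady state, F × (Dose/τ) = Css × CL.
Dose = Css × CL × τ / F = 1.22 × 5.210 × 7.89 / 0.56 = 89.55 mg

89.6 mg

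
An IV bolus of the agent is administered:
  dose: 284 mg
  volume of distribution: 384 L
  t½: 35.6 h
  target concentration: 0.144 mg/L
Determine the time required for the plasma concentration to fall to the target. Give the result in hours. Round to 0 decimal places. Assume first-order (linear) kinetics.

84 h

C₀ = Dose / Vd = 284.0 / 384 = 0.7396 mg/L
k = ln2 / t½ = 0.693147 / 35.6 = 0.01947 h⁻¹
t = ln(C₀ / C) / k = ln(0.7396 / 0.144) / 0.01947
  = ln(5.136) / 0.01947 = 1.636 / 0.01947 = 84.03 h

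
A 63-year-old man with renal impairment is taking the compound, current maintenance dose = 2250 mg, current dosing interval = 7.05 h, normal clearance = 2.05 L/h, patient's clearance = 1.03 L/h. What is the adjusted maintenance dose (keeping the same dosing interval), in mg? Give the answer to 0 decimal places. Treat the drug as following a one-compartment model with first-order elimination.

To keep the same average steady-state level, dosing rate must scale with clearance.
CL ratio = 1.03 / 2.05 = 0.5024
New dose (same interval) = 2250 × 0.5024 = 1130 mg

1130 mg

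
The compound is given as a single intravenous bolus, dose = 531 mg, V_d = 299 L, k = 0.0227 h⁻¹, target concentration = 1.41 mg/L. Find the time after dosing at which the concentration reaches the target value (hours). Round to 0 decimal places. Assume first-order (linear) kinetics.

10 h

C₀ = Dose / Vd = 531.0 / 299 = 1.776 mg/L
t = ln(C₀ / C) / k = ln(1.776 / 1.41) / 0.02270
  = ln(1.260) / 0.02270 = 0.2311 / 0.02270 = 10.18 h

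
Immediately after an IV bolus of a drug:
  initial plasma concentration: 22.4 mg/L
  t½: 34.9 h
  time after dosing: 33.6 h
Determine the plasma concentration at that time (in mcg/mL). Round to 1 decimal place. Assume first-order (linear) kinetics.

11.5 mcg/mL

k = ln2 / t½ = 0.693147 / 34.9 = 0.01986 h⁻¹
C = C₀ · e^(−k·t) = 22.40 × e^(−0.01986 × 33.6)
  = 22.40 × 0.5131 = 11.49 mg/L
(11.49 mg/L = 11.49 mcg/mL)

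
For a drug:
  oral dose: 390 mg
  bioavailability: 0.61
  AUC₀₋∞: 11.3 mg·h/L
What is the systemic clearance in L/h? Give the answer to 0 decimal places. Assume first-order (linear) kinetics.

21 L/h

CL = F·Dose / AUC = 0.61 × 390 / 11.3 = 21.05 L/h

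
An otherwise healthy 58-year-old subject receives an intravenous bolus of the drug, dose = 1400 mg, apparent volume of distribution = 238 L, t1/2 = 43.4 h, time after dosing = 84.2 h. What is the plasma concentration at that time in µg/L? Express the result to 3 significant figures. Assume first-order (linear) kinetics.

1530 µg/L

C₀ = Dose / Vd = 1400 / 238 = 5.882 mg/L
k = ln2 / t½ = 0.693147 / 43.4 = 0.01597 h⁻¹
C = C₀ · e^(−k·t) = 5.882 × e^(−0.01597 × 84.2)
  = 5.882 × 0.2606 = 1.533 mg/L
Convert: 1.533 mg/L × 1000 = 1533 µg/L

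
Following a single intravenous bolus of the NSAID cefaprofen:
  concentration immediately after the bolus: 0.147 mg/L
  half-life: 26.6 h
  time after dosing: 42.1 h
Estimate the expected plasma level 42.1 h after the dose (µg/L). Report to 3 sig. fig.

k = ln2 / t½ = 0.693147 / 26.6 = 0.02606 h⁻¹
C = C₀ · e^(−k·t) = 0.1470 × e^(−0.02606 × 42.1)
  = 0.1470 × 0.3338 = 0.04907 mg/L
Convert: 0.04907 mg/L × 1000 = 49.07 µg/L

49.1 µg/L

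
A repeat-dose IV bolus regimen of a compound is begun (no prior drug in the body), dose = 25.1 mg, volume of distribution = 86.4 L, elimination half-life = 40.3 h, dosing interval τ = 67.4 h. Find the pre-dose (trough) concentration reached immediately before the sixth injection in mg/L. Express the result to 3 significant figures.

0.132 mg/L

C₀ per dose = Dose / Vd = 25.1 / 86.4 = 0.2905 mg/L
k = ln2 / t½ = 0.693147 / 40.3 = 0.01720 h⁻¹
Fraction remaining after one interval: r = e^(−kτ) = e^(−0.01720 × 67.4) = 0.3137
Before dose 6, 5 doses have been given (aged 1τ, 2τ, 3τ, 4τ, 5τ).
C_trough = C₀ × (r + r² + … + r^5) = C₀ × r(1−r^5)/(1−r)
        = 0.2905 × 0.3137 × (1 − 0.003038) / (1 − 0.3137) = 0.1324 mg/L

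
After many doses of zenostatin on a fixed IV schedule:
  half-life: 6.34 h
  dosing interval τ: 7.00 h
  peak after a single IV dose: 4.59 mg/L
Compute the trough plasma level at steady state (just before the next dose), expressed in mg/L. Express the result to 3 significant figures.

3.99 mg/L

k = ln2 / t½ = 0.693147 / 6.34 = 0.1093 h⁻¹
e^(−kτ) = e^(−0.1093 × 7.00) = 0.4653
Accumulation ratio R = 1 / (1 − e^(−kτ)) = 1 / (1 − 0.4653) = 1.870
Steady-state trough = C₀ × R × e^(−kτ) = 4.59 × 1.870 × 0.4653 = 3.994 mg/L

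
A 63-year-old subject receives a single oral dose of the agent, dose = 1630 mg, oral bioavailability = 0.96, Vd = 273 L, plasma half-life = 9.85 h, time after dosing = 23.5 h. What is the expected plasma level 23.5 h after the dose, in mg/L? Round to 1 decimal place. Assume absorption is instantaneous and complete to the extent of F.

1.1 mg/L

Amount reaching circulation = F × Dose = 0.96 × 1630 = 1565 mg
C₀ = F·Dose / Vd = 1565 / 273 = 5.733 mg/L
k = ln2 / t½ = 0.693147 / 9.85 = 0.07037 h⁻¹
C = C₀ · e^(−k·t) = 5.733 × e^(−0.07037 × 23.5)
  = 5.733 × 0.1913 = 1.097 mg/L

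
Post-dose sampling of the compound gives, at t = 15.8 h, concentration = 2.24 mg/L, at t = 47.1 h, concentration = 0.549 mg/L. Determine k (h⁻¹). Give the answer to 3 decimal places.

k = ln(C₁/C₂) / (t₂ − t₁) = ln(2.24/0.549) / (47.1 − 15.8)
  = 1.406 / 31.30 = 0.04492 h⁻¹

0.045 h⁻¹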